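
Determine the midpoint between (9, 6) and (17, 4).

The midpoint is the point halfway along the segment.
Move half the horizontal distance: 9 + (17 - 9)/2 = 9 + 8/2 = 13
Move half the vertical distance: 6 + (4 - 6)/2 = 6 + -2/2 = 5
Midpoint = (13, 5)

(13, 5)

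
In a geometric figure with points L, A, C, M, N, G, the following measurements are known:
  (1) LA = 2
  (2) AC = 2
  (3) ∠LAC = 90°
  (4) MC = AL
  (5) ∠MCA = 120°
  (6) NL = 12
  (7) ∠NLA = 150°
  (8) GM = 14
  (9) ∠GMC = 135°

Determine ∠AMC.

From the given relations: MC = AL = 2.
Step 1: By the law of cosines on triangle MCA: MA² = 2² + 2² − 2·2·2·cos(120°) = 12, so MA = 2·√3.
Step 2: By the inverse law of cosines on triangle AMC: cos(∠AMC) = ((2·√3)² + 2² − 2²) / (2·2·√3·2) = 12/13.86 = 0.866, so ∠AMC = 30°.

Therefore, the measure of angle ∠AMC = 30°.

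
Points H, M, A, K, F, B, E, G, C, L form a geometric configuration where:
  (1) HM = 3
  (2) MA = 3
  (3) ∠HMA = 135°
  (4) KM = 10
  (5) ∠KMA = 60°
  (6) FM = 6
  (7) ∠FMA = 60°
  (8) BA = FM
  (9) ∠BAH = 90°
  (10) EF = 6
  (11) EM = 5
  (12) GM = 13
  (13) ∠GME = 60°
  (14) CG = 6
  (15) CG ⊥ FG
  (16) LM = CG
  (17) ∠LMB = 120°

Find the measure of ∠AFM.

Step 1: By the law of cosines on triangle FMA: FA² = 6² + 3² − 2·6·3·cos(60°) = 27, so FA = 3·√3.
Step 2: By the inverse law of cosines on triangle AFM: cos(∠AFM) = ((3·√3)² + 6² − 3²) / (2·3·√3·6) = 54/62.35 = 0.866, so ∠AFM = 30°.

Therefore, the measure of angle ∠AFM = 30°.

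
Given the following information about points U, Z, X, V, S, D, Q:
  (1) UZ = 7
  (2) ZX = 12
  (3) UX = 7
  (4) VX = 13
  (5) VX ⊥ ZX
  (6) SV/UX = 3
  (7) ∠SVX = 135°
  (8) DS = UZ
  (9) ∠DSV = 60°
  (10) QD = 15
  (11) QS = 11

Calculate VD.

From the given relations: SV = 3·UX = 3·7 = 21; DS = UZ = 7.
Step 1: By the law of cosines on triangle VSD: VD² = 21² + 7² − 2·21·7·cos(60°) = 343, so VD = 7·√7.

Therefore, the length of VD = 7·√7.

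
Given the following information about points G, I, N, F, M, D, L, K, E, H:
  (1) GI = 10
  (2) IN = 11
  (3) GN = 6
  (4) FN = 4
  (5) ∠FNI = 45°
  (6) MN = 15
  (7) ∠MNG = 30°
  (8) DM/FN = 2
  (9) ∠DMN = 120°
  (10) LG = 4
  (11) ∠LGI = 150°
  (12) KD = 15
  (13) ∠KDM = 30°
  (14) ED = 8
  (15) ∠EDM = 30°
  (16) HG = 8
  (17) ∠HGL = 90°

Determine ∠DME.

From the given relations: DM = 2·FN = 2·4 = 8.
Step 1: By the law of cosines on triangle MDE: ME² = 8² + 8² − 2·8·8·cos(30°) = 17.15, so ME ≈ 4.14.
Step 2: By the inverse law of cosines on triangle DME: cos(∠DME) = (8² + 4.14² − 8²) / (2·8·4.14) = 17.15/66.26 = 0.2588, so ∠DME = 75°.

Therefore, the measure of angle ∠DME = 75°.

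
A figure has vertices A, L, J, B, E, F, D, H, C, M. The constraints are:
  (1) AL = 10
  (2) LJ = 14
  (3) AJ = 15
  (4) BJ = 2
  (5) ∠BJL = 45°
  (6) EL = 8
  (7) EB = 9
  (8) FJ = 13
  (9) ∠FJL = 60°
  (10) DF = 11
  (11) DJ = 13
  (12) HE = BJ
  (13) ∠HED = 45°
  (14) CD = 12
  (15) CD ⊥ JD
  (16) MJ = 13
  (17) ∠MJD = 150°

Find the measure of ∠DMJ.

Step 1: By the law of cosines on triangle MJD: MD² = 13² + 13² − 2·13·13·cos(150°) = 630.72, so MD ≈ 25.11.
Step 2: By the inverse law of cosines on triangle DMJ: cos(∠DMJ) = (25.11² + 13² − 13²) / (2·25.11·13) = 630.72/652.97 = 0.9659, so ∠DMJ = 15°.

Therefore, the measure of angle ∠DMJ = 15°.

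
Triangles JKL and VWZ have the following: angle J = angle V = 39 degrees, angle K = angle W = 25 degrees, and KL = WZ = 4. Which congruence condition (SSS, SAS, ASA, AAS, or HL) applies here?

The given information matches AAS: Two pairs of corresponding angles and a non-included side are equal (Angle-Angle-Side).

AAS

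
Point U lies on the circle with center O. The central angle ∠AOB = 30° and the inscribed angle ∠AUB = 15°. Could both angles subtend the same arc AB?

By the inscribed angle theorem, if both angles subtend the same arc, the inscribed angle must be half the central angle.
Half of 30° = 15°, which equals the given inscribed angle of 15°.
Therefore, yes, they correspond to the same arc.

Yes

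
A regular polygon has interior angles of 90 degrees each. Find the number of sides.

The exterior angle is the supplement of the interior angle: 180 - 90 = 90 degrees.
Since the exterior angles of any convex polygon sum to 360 degrees, the number of sides is 360 / 90 = 4.

4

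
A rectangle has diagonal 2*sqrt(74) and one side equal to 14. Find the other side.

b = sqrt(d^2 - a^2) = sqrt(296 - 196) = sqrt(100) = 10

10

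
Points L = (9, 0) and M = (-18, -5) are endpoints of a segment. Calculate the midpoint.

The midpoint is the average of the coordinates:
x: (9 + -18)/2 = -9/2
y: (0 + -5)/2 = -5/2
Midpoint = (-9/2, -5/2)

(-9/2, -5/2)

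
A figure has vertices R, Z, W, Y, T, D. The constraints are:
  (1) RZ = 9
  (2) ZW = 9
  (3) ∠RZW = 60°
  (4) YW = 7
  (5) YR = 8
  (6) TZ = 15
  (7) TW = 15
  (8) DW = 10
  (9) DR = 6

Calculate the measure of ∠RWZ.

Step 1: By the law of cosines on triangle WZR: WR² = 9² + 9² − 2·9·9·cos(60°) = 81, so WR = 9.
Step 2: By the inverse law of cosines on triangle RWZ: cos(∠RWZ) = (9² + 9² − 9²) / (2·9·9) = 81/162 = 0.5, so ∠RWZ = 60°.

Therefore, the measure of angle ∠RWZ = 60°.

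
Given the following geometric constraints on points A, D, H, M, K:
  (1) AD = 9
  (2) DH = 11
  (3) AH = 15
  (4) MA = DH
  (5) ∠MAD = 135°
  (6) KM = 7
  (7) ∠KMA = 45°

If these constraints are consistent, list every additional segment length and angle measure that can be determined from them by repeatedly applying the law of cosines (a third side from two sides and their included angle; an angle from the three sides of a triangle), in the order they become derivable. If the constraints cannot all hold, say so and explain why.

The constraints are consistent. Derivable facts, in order:
After 1 step:
- AK ≈ 7.82
- DM ≈ 18.49
- ∠ADH = 96.67°
- ∠AHD = 36.58°
- ∠DAH = 46.75°
After 2 steps:
- ∠ADM = 24.87°
- ∠AKM = 95.71°
- ∠AMD = 20.13°
- ∠KAM = 39.29°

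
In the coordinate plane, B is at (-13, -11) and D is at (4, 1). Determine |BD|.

d = sqrt((4 - -13)^2 + (1 - -11)^2)
d = sqrt(17^2 + 12^2)
d = sqrt(289 + 144)
d = sqrt(433)

sqrt(433)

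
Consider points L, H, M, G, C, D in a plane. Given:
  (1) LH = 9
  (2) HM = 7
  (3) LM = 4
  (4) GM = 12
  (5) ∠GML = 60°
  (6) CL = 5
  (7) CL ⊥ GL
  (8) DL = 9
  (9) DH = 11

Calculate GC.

Step 1: By the law of cosines on triangle LMG: LG² = 4² + 12² − 2·4·12·cos(60°) = 112, so LG = 4·√7.
Step 2: By the law of cosines on triangle GLC: GC² = (4·√7)² + 5² − 2·4·√7·5·cos(90°) = 137, so GC = √137.

Therefore, the length of GC = √137.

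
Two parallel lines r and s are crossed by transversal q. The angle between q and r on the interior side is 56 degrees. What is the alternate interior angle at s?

Alternate interior angles formed by parallel lines and a transversal are equal.
The given angle is 56 degrees.
The alternate interior angle = 56 degrees.

56 degrees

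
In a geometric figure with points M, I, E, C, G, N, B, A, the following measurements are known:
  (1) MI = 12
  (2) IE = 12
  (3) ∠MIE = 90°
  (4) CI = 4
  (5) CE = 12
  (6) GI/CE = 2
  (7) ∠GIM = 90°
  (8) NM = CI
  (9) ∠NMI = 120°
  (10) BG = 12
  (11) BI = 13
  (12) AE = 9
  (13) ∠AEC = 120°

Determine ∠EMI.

Step 1: By the law of cosines on triangle MIE: ME² = 12² + 12² − 2·12·12·cos(90°) = 288, so ME = 12·√2.
Step 2: By the inverse law of cosines on triangle EMI: cos(∠EMI) = ((12·√2)² + 12² − 12²) / (2·12·√2·12) = 288/407.29 = 0.7071, so ∠EMI = 45°.

Therefore, the measure of angle ∠EMI = 45°.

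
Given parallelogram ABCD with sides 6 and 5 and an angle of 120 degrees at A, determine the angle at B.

Consecutive angles are supplementary: angle B = 180 - 120 = 60 degrees.

60 degrees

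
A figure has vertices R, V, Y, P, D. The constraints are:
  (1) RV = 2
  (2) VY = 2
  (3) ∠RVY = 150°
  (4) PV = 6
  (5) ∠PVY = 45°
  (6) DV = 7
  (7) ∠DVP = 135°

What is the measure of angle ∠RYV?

Step 1: By the law of cosines on triangle YVR: YR² = 2² + 2² − 2·2·2·cos(150°) = 14.93, so YR ≈ 3.86.
Step 2: By the inverse law of cosines on triangle RYV: cos(∠RYV) = (3.86² + 2² − 2²) / (2·3.86·2) = 14.93/15.45 = 0.9659, so ∠RYV = 15°.

Therefore, the measure of angle ∠RYV = 15°.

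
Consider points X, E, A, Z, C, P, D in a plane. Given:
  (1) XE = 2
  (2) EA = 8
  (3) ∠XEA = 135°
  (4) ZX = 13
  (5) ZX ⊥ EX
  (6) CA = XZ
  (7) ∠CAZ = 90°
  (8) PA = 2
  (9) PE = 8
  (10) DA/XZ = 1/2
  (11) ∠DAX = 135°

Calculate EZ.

Step 1: By the law of cosines on triangle EXZ: EZ² = 2² + 13² − 2·2·13·cos(90°) = 173, so EZ = √173.

Therefore, the length of EZ = √173.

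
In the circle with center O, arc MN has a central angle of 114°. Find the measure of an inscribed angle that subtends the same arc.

By the inscribed angle theorem, the inscribed angle is half the central angle.
Inscribed angle = 114° / 2 = 57°

57°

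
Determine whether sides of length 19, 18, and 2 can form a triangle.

For three segments to close into a triangle, no single side can be as long as the other two combined.
The longest side is 19, and 2 + 18 = 20 > 19.
A triangle can be formed.

Yes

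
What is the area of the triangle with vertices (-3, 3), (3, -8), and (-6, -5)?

Using the Shoelace formula for a triangle:
Area = (1/2)|x0(y1 - y2) + x1(y2 - y0) + x2(y0 - y1)|
Area = (1/2)|-3(-8 - -5) + 3(-5 - 3) + -6(3 - -8)|
Area = (1/2)|9 + -24 + -66|
Area = (1/2)|-81|
Area = (1/2)(81)
Area = 81/2

81/2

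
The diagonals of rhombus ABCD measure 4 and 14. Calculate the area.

Area of a rhombus = (d1 * d2) / 2
Area = (4 * 14) / 2
Area = 56 / 2
Area = 28

28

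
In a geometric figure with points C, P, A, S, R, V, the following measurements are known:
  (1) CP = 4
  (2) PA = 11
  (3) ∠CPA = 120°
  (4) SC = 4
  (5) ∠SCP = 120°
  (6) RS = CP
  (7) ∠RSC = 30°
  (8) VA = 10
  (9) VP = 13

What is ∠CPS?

Step 1: By the law of cosines on triangle PCS: PS² = 4² + 4² − 2·4·4·cos(120°) = 48, so PS = 4·√3.
Step 2: By the inverse law of cosines on triangle CPS: cos(∠CPS) = (4² + (4·√3)² − 4²) / (2·4·4·√3) = 48/55.43 = 0.866, so ∠CPS = 30°.

Therefore, the measure of angle ∠CPS = 30°.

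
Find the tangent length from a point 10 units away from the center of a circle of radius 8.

Let T be the point of tangency. Then OT ⊥ XT (radius ⊥ tangent).
In right triangle OTX: OX² = OT² + XT²
10² = 8² + XT²
XT² = 36, XT = 6

6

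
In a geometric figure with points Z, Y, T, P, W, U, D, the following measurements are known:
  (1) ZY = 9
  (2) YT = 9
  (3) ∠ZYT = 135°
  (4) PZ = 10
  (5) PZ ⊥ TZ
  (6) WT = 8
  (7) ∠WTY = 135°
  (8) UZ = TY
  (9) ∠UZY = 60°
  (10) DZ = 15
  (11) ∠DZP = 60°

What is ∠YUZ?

From the given relations: UZ = TY = 9.
Step 1: By the law of cosines on triangle UZY: UY² = 9² + 9² − 2·9·9·cos(60°) = 81, so UY = 9.
Step 2: By the inverse law of cosines on triangle YUZ: cos(∠YUZ) = (9² + 9² − 9²) / (2·9·9) = 81/162 = 0.5, so ∠YUZ = 60°.

Therefore, the measure of angle ∠YUZ = 60°.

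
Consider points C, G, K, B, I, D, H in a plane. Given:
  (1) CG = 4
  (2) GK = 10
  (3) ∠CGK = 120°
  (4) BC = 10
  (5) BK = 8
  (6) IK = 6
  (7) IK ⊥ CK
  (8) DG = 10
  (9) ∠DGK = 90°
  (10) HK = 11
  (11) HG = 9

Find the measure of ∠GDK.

Step 1: By the law of cosines on triangle DGK: DK² = 10² + 10² − 2·10·10·cos(90°) = 200, so DK = 10·√2.
Step 2: By the inverse law of cosines on triangle GDK: cos(∠GDK) = (10² + (10·√2)² − 10²) / (2·10·10·√2) = 200/282.84 = 0.7071, so ∠GDK = 45°.

Therefore, the measure of angle ∠GDK = 45°.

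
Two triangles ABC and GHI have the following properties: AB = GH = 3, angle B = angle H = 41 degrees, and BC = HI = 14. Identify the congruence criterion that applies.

Consider the given information: AB = GH = 3, angle B = angle H = 41 degrees, and BC = HI = 14
This is not SSS or AAS: SSS requires all three pairs of sides, but we don't have that. AAS requires two angles and a non-included side.
The correct criterion is SAS. Two pairs of corresponding sides and the included angle are equal (Side-Angle-Side).

SAS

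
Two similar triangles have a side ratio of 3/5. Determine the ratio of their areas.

Area scales with the square of linear dimensions. If every length is multiplied by 3/5, then the area is multiplied by (3/5)^2 = 9/25.
The area ratio is 9:25.

9:25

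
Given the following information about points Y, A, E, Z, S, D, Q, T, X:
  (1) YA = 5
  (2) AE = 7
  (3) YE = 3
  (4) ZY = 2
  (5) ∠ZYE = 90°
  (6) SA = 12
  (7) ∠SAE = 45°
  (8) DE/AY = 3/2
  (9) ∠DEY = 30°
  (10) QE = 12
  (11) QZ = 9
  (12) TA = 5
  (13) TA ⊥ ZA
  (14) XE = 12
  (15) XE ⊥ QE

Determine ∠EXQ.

Step 1: By the law of cosines on triangle XEQ: XQ² = 12² + 12² − 2·12·12·cos(90°) = 288, so XQ = 12·√2.
Step 2: By the inverse law of cosines on triangle EXQ: cos(∠EXQ) = (12² + (12·√2)² − 12²) / (2·12·12·√2) = 288/407.29 = 0.7071, so ∠EXQ = 45°.

Therefore, the measure of angle ∠EXQ = 45°.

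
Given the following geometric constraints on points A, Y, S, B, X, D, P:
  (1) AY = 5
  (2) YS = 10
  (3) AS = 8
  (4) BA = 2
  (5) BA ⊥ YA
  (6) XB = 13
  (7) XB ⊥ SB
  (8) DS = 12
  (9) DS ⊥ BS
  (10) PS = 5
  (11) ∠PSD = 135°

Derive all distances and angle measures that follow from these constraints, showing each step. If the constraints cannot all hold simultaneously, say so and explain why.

The constraints are consistent.

Step 1: From YA = 5, AB = 2, and ∠YAB = 90°, by the law of cosines:
  YB² = YA² + AB² - 2·YA·AB·cos(90°) = 25 + 4 - 0 = 29
  YB = √29

Step 2: From DS = 12, SP = 5, and ∠DSP = 135°, by the law of cosines:
  DP² = DS² + SP² - 2·DS·SP·cos(135°) = 144 + 25 + 84.85 = 253.9
  DP ≈ 15.93

Step 3: From AS = 8, AY = 5, SY = 10, by the inverse law of cosines:
  cos(∠SAY) = (AS² + AY² - SY²) / (2·AS·AY)
  ∠SAY = 97.9°

Step 4: From YA = 5, YS = 10, AS = 8, by the inverse law of cosines:
  cos(∠AYS) = (YA² + YS² - AS²) / (2·YA·YS)
  ∠AYS = 52.41°

Step 5: From SA = 8, SY = 10, AY = 5, by the inverse law of cosines:
  cos(∠ASY) = (SA² + SY² - AY²) / (2·SA·SY)
  ∠ASY = 29.69°

Step 6: From YA = 5, YB = √29, AB = 2, by the inverse law of cosines:
  cos(∠AYB) = (YA² + YB² - AB²) / (2·YA·YB)
  ∠AYB = 21.8°

Step 7: From BA = 2, BY = √29, AY = 5, by the inverse law of cosines:
  cos(∠ABY) = (BA² + BY² - AY²) / (2·BA·BY)
  ∠ABY = 68.2°

Step 8: From DP = 15.93, DS = 12, PS = 5, by the inverse law of cosines:
  cos(∠PDS) = (DP² + DS² - PS²) / (2·DP·DS)
  ∠PDS = 12.82°

Step 9: From PD = 15.93, PS = 5, DS = 12, by the inverse law of cosines:
  cos(∠DPS) = (PD² + PS² - DS²) / (2·PD·PS)
  ∠DPS = 32.18°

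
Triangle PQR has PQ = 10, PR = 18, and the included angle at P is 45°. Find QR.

When two sides and the included angle are known, the law of cosines gives the third side.
c^2 = a^2 + b^2 - 2ab cos(C) generalizes the Pythagorean theorem to non-right triangles.
Here: QR^2 = 100 + 324 - 360*(sqrt(2)/2) = 424 - 180*sqrt(2)
QR = 2*sqrt(106 - 45*sqrt(2))

2*sqrt(106 - 45*sqrt(2))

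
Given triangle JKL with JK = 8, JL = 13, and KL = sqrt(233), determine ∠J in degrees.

cos(J) = (8² + 13² - (sqrt(233))²) / (2 × 8 × 13) = 0, so J = arccos(0) = 90°.

90°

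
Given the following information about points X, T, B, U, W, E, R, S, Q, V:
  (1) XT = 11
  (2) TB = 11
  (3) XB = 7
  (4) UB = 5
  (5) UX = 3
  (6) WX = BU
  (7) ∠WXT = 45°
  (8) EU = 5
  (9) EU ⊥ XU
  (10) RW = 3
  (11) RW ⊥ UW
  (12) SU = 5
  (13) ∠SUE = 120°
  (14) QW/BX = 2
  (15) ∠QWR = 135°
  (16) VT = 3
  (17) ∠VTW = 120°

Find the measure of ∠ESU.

Step 1: By the law of cosines on triangle SUE: SE² = 5² + 5² − 2·5·5·cos(120°) = 75, so SE = 5·√3.
Step 2: By the inverse law of cosines on triangle ESU: cos(∠ESU) = ((5·√3)² + 5² − 5²) / (2·5·√3·5) = 75/86.6 = 0.866, so ∠ESU = 30°.

Therefore, the measure of angle ∠ESU = 30°.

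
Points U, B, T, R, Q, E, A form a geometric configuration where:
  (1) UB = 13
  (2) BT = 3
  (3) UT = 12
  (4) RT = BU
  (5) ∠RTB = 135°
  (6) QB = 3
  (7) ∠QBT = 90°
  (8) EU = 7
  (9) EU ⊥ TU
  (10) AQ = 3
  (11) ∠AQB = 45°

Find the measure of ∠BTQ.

Step 1: By the law of cosines on triangle TBQ: TQ² = 3² + 3² − 2·3·3·cos(90°) = 18, so TQ = 3·√2.
Step 2: By the inverse law of cosines on triangle BTQ: cos(∠BTQ) = (3² + (3·√2)² − 3²) / (2·3·3·√2) = 18/25.46 = 0.7071, so ∠BTQ = 45°.

Therefore, the measure of angle ∠BTQ = 45°.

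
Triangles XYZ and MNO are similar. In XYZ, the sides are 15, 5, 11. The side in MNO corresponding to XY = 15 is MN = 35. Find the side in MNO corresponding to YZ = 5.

k = 35/15 = 7/3. NO = 7/3 * 5 = 35/3.

35/3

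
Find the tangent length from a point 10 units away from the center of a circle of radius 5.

The tangent, radius, and line from the external point to the center form a right triangle.
The right angle is where the tangent meets the radius.
By the Pythagorean theorem: tangent² + 5² = 10²
tangent² = 100 - 25 = 75
tangent = 5*sqrt(3)

5*sqrt(3)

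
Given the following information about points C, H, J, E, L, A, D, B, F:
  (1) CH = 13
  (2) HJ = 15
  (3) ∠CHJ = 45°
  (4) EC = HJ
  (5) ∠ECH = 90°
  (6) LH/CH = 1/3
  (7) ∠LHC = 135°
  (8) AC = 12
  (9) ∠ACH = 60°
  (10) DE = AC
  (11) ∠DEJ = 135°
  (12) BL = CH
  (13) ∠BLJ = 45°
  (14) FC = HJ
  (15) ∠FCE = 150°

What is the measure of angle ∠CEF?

From the given relations: EC = HJ = 15; FC = HJ = 15.
Step 1: By the law of cosines on triangle ECF: EF² = 15² + 15² − 2·15·15·cos(150°) = 839.71, so EF ≈ 28.98.
Step 2: By the inverse law of cosines on triangle CEF: cos(∠CEF) = (15² + 28.98² − 15²) / (2·15·28.98) = 839.71/869.33 = 0.9659, so ∠CEF = 15°.

Therefore, the measure of angle ∠CEF = 15°.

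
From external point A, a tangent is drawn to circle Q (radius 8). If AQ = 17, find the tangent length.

Let T be the point of tangency. Then QT ⊥ AT (radius ⊥ tangent).
In right triangle QTA: QA² = QT² + AT²
17² = 8² + AT²
AT² = 225, AT = 15

15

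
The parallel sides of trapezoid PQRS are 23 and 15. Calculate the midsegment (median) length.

midsegment = (23 + 15) / 2 = 38 / 2 = 19

19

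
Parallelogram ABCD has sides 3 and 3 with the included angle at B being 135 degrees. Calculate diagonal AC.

Using the law of cosines:
d^2 = 3^2 + 3^2 - 2(3)(3)cos(135 degrees)
d^2 = 9 + 9 - 18*-sqrt(2)/2
d^2 = 9*sqrt(2) + 18
d = 3*sqrt(sqrt(2) + 2)

3*sqrt(sqrt(2) + 2)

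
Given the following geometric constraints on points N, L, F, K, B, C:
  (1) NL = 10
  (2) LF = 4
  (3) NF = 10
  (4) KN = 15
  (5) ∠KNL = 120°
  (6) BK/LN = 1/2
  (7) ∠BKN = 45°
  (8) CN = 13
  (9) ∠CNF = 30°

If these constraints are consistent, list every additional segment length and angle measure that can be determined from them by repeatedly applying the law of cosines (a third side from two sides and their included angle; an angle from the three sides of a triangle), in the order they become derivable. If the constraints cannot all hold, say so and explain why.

The constraints are consistent. Derivable facts, in order:
After 1 step:
- FC ≈ 6.62
- LK = 5·√19
- NB ≈ 12
- ∠FLN = 78.46°
- ∠FNL = 23.07°
- ∠LFN = 78.46°
After 2 steps:
- ∠BNK = 17.14°
- ∠CFN = 100.96°
- ∠FCN = 49.04°
- ∠KBN = 117.86°
- ∠KLN = 36.59°
- ∠LKN = 23.41°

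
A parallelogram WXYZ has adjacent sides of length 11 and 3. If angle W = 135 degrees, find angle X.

Consecutive angles are supplementary: angle X = 180 - 135 = 45 degrees.

45 degrees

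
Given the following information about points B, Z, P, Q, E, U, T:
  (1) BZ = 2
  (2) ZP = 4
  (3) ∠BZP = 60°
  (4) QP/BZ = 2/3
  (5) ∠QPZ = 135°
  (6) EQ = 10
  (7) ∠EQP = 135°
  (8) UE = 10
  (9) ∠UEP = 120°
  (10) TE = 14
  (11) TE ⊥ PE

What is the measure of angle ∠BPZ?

Step 1: By the law of cosines on triangle PZB: PB² = 4² + 2² − 2·4·2·cos(60°) = 12, so PB = 2·√3.
Step 2: By the inverse law of cosines on triangle BPZ: cos(∠BPZ) = ((2·√3)² + 4² − 2²) / (2·2·√3·4) = 24/27.71 = 0.866, so ∠BPZ = 30°.

Therefore, the measure of angle ∠BPZ = 30°.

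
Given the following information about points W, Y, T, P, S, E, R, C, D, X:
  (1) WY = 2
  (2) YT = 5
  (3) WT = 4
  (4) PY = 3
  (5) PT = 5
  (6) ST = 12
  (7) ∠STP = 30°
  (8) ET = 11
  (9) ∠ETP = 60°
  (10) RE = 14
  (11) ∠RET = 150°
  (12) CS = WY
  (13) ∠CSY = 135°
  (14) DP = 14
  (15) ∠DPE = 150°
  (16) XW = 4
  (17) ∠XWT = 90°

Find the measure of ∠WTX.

Step 1: By the law of cosines on triangle TWX: TX² = 4² + 4² − 2·4·4·cos(90°) = 32, so TX = 4·√2.
Step 2: By the inverse law of cosines on triangle WTX: cos(∠WTX) = (4² + (4·√2)² − 4²) / (2·4·4·√2) = 32/45.25 = 0.7071, so ∠WTX = 45°.

Therefore, the measure of angle ∠WTX = 45°.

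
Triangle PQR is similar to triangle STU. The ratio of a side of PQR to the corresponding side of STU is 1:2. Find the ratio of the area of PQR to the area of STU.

The ratio of areas of similar triangles equals the square of the side ratio.
Side ratio = 1:2
Area ratio = (1/2)^2 = 1/4 = 1:4

1:4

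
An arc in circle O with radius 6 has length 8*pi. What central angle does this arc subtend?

θ = 360 × 8*pi / (2π × 6) = 240° (rearranging arc length formula).

240°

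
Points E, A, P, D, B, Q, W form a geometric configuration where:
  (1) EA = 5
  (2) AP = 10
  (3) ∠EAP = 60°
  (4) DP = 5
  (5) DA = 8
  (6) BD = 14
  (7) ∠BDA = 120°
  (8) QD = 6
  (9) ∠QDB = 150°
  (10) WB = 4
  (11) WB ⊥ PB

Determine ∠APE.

Step 1: By the law of cosines on triangle PAE: PE² = 10² + 5² − 2·10·5·cos(60°) = 75, so PE = 5·√3.
Step 2: By the inverse law of cosines on triangle APE: cos(∠APE) = (10² + (5·√3)² − 5²) / (2·10·5·√3) = 150/173.21 = 0.866, so ∠APE = 30°.

Therefore, the measure of angle ∠APE = 30°.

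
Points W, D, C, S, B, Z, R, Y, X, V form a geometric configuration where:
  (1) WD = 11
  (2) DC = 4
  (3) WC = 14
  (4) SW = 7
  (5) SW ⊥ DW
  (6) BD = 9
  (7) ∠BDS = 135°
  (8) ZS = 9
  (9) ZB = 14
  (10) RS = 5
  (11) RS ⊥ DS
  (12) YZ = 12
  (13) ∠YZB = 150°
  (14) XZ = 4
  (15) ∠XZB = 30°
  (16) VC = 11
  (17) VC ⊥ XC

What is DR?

Step 1: By the law of cosines on triangle DWS: DS² = 11² + 7² − 2·11·7·cos(90°) = 170, so DS = √170.
Step 2: By the law of cosines on triangle DSR: DR² = √170² + 5² − 2·√170·5·cos(90°) = 195, so DR = √195.

Therefore, the length of DR = √195.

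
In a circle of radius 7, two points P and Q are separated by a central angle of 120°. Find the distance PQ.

Drop a perpendicular from the center to the chord, bisecting both the chord and the central angle.
Each half-chord = r sin(θ/2) = 7 sin(60°).
The full chord = 2 × 7 × sin(60°) = 7*sqrt(3).

7*sqrt(3)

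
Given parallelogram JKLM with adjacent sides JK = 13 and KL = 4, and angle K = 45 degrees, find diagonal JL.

Law of cosines: d^2 = 13^2 + 4^2 - 2(13)(4)cos(45°) = 185 - 52*sqrt(2), so d = sqrt(185 - 52*sqrt(2)).

sqrt(185 - 52*sqrt(2))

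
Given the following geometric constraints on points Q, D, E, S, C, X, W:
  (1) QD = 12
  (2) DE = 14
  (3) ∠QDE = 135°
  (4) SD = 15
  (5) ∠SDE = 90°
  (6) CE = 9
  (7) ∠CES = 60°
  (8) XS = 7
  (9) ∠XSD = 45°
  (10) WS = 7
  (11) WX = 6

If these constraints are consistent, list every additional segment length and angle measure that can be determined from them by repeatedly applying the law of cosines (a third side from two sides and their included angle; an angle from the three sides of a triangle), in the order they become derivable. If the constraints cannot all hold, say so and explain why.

The constraints are consistent. Derivable facts, in order:
After 1 step:
- DX ≈ 11.2
- ES ≈ 20.52
- QE ≈ 24.03
- ∠SWX = 64.62°
- ∠SXW = 64.62°
- ∠WSX = 50.75°
After 2 steps:
- SC ≈ 17.81
- ∠DEQ = 20.68°
- ∠DES = 46.97°
- ∠DQE = 24.32°
- ∠DSE = 43.03°
- ∠DXS = 108.78°
- ∠SDX = 26.22°
After 3 steps:
- ∠CSE = 25.95°
- ∠ECS = 94.05°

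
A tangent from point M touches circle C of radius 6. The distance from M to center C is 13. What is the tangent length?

Let T be the point of tangency. Then CT ⊥ MT (radius ⊥ tangent).
In right triangle CTM: CM² = CT² + MT²
13² = 6² + MT²
MT² = 133, MT = sqrt(133)

sqrt(133)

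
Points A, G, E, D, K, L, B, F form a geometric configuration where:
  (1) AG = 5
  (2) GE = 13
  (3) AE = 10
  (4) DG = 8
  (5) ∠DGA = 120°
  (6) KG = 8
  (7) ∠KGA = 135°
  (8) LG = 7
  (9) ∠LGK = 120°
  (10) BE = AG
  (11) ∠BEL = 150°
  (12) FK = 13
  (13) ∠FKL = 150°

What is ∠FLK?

Step 1: By the law of cosines on triangle LGK: LK² = 7² + 8² − 2·7·8·cos(120°) = 169, so LK = 13.
Step 2: By the law of cosines on triangle LKF: LF² = 13² + 13² − 2·13·13·cos(150°) = 630.72, so LF ≈ 25.11.
Step 3: By the inverse law of cosines on triangle FLK: cos(∠FLK) = (25.11² + 13² − 13²) / (2·25.11·13) = 630.72/652.97 = 0.9659, so ∠FLK = 15°.

Therefore, the measure of angle ∠FLK = 15°.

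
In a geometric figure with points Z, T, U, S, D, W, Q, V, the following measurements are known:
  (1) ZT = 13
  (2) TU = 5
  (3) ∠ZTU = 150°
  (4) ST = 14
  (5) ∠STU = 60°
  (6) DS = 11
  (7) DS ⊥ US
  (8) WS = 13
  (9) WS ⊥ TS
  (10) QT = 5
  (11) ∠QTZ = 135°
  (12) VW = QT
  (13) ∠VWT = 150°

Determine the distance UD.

Step 1: By the law of cosines on triangle UTS: US² = 5² + 14² − 2·5·14·cos(60°) = 151, so US = √151.
Step 2: By the law of cosines on triangle USD: UD² = √151² + 11² − 2·√151·11·cos(90°) = 272, so UD = 4·√17.

Therefore, the length of UD = 4·√17.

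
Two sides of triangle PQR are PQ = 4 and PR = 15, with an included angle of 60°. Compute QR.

Law of cosines: QR^2 = 4^2 + 15^2 - 2(4)(15)cos(60°) = 181, so QR = sqrt(181).

sqrt(181)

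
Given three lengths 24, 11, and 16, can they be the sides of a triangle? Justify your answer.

Sort the sides: 11, 16, 24.
It suffices to check that the sum of the two smallest exceeds the largest:
11 + 16 = 27 > 24. ✓
Yes, a valid triangle can be formed.

Yes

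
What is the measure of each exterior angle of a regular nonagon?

Each exterior angle of a regular n-gon is 360 / n.
For n = 9: 360 / 9 = 40 degrees.

40 degrees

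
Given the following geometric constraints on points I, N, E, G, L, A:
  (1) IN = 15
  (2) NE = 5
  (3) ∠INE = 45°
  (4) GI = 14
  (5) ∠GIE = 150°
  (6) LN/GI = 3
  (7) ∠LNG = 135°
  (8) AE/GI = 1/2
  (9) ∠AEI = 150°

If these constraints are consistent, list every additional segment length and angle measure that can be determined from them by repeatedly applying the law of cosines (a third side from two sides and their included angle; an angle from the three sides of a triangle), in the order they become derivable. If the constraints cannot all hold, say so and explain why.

The constraints are consistent. Derivable facts, in order:
After 1 step:
- IE ≈ 12
After 2 steps:
- EG ≈ 25.12
- IA ≈ 18.4
- ∠EIN = 17.14°
- ∠IEN = 117.86°
After 3 steps:
- ∠AIE = 10.97°
- ∠EAI = 19.03°
- ∠EGI = 13.82°
- ∠GEI = 16.18°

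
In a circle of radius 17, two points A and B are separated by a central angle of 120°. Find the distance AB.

Chord = 2(17) sin(60°) = 17*sqrt(3)

17*sqrt(3)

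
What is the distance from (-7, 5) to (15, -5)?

The horizontal distance is |15 - -7| = 22 and the vertical distance is |-5 - 5| = 10.
By the Pythagorean theorem, d = sqrt(22^2 + 10^2) = sqrt(584) = 2*sqrt(146).

2*sqrt(146)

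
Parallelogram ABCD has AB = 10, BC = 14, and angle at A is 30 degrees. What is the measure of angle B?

In a parallelogram, consecutive angles are supplementary (sum to 180°).
angle B = 180 - angle A
angle B = 180 - 30
angle B = 150 degrees

150 degrees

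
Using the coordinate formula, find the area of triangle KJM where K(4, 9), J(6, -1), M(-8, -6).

Shoelace: Area = (1/2)|4(-1--6) + 6(-6-9) + -8(9--1)| = (1/2)(150) = 75

75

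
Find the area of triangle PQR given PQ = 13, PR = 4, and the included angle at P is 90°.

Area = (1/2) * PQ * PR * sin(P)
Area = (1/2) * 13 * 4 * sin(90°)
Area = (1/2) * 13 * 4 * 1
Area = 26

26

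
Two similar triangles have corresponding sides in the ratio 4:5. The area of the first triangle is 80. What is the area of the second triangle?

For similar figures, the area ratio equals the square of the side ratio.
Side ratio (the first triangle to the second triangle) = 4:5, so area ratio = 4^2:5^2 = 16:25.
If the area of the first triangle is 80, then the area of the second triangle = 80 * (25/16) = 125.

125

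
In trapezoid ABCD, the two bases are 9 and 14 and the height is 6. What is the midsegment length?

The midsegment of a trapezoid = (base1 + base2) / 2
midsegment = (9 + 14) / 2
midsegment = 23 / 2
midsegment = 23/2

23/2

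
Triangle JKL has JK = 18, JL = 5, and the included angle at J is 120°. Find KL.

By the law of cosines: KL^2 = JK^2 + JL^2 - 2*JK*JL*cos(J)
KL^2 = 18^2 + 5^2 - 2*18*5*cos(120°)
KL^2 = 324 + 25 - 180*(-1/2)
KL^2 = 439
KL = sqrt(439)

sqrt(439)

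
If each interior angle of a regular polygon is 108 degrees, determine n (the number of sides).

Exterior angle = 180 - 108 = 72. n = 360 / 72 = 5.

5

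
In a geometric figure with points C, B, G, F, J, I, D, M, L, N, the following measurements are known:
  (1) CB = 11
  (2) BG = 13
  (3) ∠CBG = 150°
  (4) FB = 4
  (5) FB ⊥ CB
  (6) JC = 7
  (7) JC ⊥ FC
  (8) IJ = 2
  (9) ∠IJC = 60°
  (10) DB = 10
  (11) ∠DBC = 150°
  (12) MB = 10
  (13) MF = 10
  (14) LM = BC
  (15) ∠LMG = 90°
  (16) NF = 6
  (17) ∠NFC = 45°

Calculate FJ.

Step 1: By the law of cosines on triangle FBC: FC² = 4² + 11² − 2·4·11·cos(90°) = 137, so FC = √137.
Step 2: By the law of cosines on triangle FCJ: FJ² = √137² + 7² − 2·√137·7·cos(90°) = 186, so FJ = √186.

Therefore, the length of FJ = √186.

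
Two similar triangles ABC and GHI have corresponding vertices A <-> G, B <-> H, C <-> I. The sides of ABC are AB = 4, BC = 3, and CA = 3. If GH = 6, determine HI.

Similar triangles have proportional sides. Setting up the proportion:
GH / AB = HI / BC
6 / 4 = HI / 3
HI = 3 * 6 / 4 = 9/2.

9/2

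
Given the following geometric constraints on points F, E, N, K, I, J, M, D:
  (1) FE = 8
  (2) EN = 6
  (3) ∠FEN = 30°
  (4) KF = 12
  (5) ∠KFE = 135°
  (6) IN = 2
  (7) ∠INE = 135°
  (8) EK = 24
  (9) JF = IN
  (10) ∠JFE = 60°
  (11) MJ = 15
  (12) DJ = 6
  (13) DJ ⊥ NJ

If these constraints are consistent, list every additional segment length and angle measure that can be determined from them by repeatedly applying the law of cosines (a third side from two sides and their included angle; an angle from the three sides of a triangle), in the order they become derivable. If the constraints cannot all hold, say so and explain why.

These constraints are not satisfiable: by the triangle inequality in triangle FEK, (1) FE = 8 and (4) KF = 12 force EK ≤ 8 + 12 = 20, but (8) says EK = 24. No planar figure meets all of them, so nothing further can be derived.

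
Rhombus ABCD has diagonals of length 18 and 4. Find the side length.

The diagonals of a rhombus bisect each other at right angles.
Half-diagonals: 18/2 = 9 and 4/2 = 2
side = sqrt(9^2 + 2^2)
side = sqrt(81 + 4)
side = sqrt(85)

sqrt(85)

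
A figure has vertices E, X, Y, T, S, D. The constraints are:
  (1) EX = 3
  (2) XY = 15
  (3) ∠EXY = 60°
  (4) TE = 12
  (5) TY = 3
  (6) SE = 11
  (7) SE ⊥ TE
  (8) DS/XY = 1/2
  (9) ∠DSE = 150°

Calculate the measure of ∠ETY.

Step 1: By the law of cosines on triangle EXY: EY² = 3² + 15² − 2·3·15·cos(60°) = 189, so EY = 3·√21.
Step 2: By the inverse law of cosines on triangle ETY: cos(∠ETY) = (12² + 3² − (3·√21)²) / (2·12·3) = -36/72 = -0.5, so ∠ETY = 120°.

Therefore, the measure of angle ∠ETY = 120°.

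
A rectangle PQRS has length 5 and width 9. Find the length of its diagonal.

d = sqrt(5^2 + 9^2) = sqrt(106)

sqrt(106)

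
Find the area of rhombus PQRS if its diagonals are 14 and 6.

Area of a rhombus = (d1 * d2) / 2
Area = (14 * 6) / 2
Area = 84 / 2
Area = 42

42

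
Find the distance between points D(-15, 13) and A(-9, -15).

d = sqrt((6)^2 + (-28)^2) = sqrt(820) = 2*sqrt(205)

2*sqrt(205)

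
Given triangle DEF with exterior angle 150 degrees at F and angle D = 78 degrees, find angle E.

By the exterior angle theorem: exterior angle = sum of remote interior angles.
150 = 78 + angle E
angle E = 150 - 78 = 72 degrees

72 degrees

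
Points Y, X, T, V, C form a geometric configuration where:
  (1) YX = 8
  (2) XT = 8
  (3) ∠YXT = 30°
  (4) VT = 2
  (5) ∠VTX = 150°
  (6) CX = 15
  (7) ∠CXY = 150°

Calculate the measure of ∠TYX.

Step 1: By the law of cosines on triangle YXT: YT² = 8² + 8² − 2·8·8·cos(30°) = 17.15, so YT ≈ 4.14.
Step 2: By the inverse law of cosines on triangle TYX: cos(∠TYX) = (4.14² + 8² − 8²) / (2·4.14·8) = 17.15/66.26 = 0.2588, so ∠TYX = 75°.

Therefore, the measure of angle ∠TYX = 75°.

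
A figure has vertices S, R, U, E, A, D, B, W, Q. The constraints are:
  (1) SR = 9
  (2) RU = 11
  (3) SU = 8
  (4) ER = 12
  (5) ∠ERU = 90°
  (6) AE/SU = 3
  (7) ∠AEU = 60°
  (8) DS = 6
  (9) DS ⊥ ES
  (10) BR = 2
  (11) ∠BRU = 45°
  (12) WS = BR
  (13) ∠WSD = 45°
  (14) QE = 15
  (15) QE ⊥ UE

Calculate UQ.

Step 1: By the law of cosines on triangle URE: UE² = 11² + 12² − 2·11·12·cos(90°) = 265, so UE ≈ 16.28.
Step 2: By the law of cosines on triangle UEQ: UQ² = 16.28² + 15² − 2·16.28·15·cos(90°) = 490, so UQ = 7·√10.

Therefore, the length of UQ = 7·√10.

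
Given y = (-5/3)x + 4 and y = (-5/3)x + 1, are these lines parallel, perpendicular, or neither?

Slope of line 1: m1 = -5/3
Slope of line 2: m2 = -5/3
Two lines are parallel if and only if they have equal slopes (or both are vertical).
Here m1 = m2 = -5/3, confirming the lines are parallel.

Parallel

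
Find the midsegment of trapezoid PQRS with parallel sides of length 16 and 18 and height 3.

midsegment = (16 + 18) / 2 = 34 / 2 = 17

17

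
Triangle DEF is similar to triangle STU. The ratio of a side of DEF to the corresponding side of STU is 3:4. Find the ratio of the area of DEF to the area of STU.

Area scales with the square of linear dimensions. If every length is multiplied by 3/4, then the area is multiplied by (3/4)^2 = 9/16.
The area ratio is 9:16.

9:16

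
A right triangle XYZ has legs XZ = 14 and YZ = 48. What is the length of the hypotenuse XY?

By the Pythagorean theorem: XY^2 = XZ^2 + YZ^2
XY^2 = 14^2 + 48^2 = 196 + 2304 = 2500
XY = sqrt(2500) = 50

50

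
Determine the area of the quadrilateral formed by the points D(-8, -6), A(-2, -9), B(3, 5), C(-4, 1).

The Shoelace formula works by pairing each vertex with the next (cycling back to the first).
For each pair, compute x_i*y_(i+1) - x_(i+1)*y_i:
  (-8*-9 - -2*-6) = 60
  (-2*5 - 3*-9) = 17
  (3*1 - -4*5) = 23
  (-4*-6 - -8*1) = 32
Taking half the absolute value of the total: Area = (1/2)(132) = 66.

66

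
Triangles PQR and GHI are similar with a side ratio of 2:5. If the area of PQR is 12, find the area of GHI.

The ratio of areas of similar triangles = (side ratio)^2.
Side ratio = 2:5, so area ratio = 4:25.
Area of GHI / Area of PQR = 25/4
Area of GHI = 12 * 25/4 = 75

75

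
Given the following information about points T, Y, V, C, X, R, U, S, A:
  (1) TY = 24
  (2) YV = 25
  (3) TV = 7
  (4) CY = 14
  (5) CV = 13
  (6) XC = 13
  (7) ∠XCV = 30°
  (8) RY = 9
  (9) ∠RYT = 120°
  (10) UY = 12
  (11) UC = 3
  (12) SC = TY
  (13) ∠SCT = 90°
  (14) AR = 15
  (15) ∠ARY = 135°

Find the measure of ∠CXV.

Step 1: By the law of cosines on triangle XCV: XV² = 13² + 13² − 2·13·13·cos(30°) = 45.28, so XV ≈ 6.73.
Step 2: By the inverse law of cosines on triangle CXV: cos(∠CXV) = (13² + 6.73² − 13²) / (2·13·6.73) = 45.28/174.96 = 0.2588, so ∠CXV = 75°.

Therefore, the measure of angle ∠CXV = 75°.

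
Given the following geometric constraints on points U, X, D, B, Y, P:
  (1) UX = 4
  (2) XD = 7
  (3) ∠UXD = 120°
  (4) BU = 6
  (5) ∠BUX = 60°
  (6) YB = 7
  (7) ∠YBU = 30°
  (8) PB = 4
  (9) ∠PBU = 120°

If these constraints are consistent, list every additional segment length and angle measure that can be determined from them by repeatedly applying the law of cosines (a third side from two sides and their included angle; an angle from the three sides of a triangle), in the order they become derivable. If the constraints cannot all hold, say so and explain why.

The constraints are consistent. Derivable facts, in order:
After 1 step:
- UD = √93
- UP = 2·√19
- UY ≈ 3.5
- XB = 2·√7
After 2 steps:
- ∠BPU = 36.59°
- ∠BUP = 23.41°
- ∠BUY = 91.02°
- ∠BXU = 79.11°
- ∠BYU = 58.98°
- ∠DUX = 38.95°
- ∠UBX = 40.89°
- ∠UDX = 21.05°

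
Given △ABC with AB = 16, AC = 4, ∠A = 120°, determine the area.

Area = (1/2) * AB * AC * sin(A)
Area = (1/2) * 16 * 4 * sin(120°)
Area = (1/2) * 16 * 4 * sqrt(3)/2
Area = 16*sqrt(3)

16*sqrt(3)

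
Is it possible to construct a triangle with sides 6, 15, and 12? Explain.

For three segments to close into a triangle, no single side can be as long as the other two combined.
The longest side is 15, and 6 + 12 = 18 > 15.
A triangle can be formed.

Yes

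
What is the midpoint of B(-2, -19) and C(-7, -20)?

The midpoint is the average of the coordinates:
x: (-2 + -7)/2 = -9/2
y: (-19 + -20)/2 = -39/2
Midpoint = (-9/2, -39/2)

(-9/2, -39/2)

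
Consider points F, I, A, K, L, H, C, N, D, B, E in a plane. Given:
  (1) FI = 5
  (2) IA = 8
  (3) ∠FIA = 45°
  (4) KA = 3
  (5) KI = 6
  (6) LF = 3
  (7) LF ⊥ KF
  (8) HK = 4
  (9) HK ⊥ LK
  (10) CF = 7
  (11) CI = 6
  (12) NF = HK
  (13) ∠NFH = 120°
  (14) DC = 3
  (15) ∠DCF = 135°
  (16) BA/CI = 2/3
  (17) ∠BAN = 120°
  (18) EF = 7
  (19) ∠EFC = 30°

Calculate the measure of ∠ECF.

Step 1: By the law of cosines on triangle CFE: CE² = 7² + 7² − 2·7·7·cos(30°) = 13.13, so CE ≈ 3.62.
Step 2: By the inverse law of cosines on triangle ECF: cos(∠ECF) = (3.62² + 7² − 7²) / (2·3.62·7) = 13.13/50.73 = 0.2588, so ∠ECF = 75°.

Therefore, the measure of angle ∠ECF = 75°.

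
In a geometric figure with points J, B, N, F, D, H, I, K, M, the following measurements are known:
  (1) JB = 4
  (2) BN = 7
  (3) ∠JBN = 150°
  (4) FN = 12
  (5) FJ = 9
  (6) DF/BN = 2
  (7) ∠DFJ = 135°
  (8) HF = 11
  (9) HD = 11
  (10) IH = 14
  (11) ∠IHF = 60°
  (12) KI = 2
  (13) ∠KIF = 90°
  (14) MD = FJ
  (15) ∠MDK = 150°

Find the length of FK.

Step 1: By the law of cosines on triangle FHI: FI² = 11² + 14² − 2·11·14·cos(60°) = 163, so FI = √163.
Step 2: By the law of cosines on triangle FIK: FK² = √163² + 2² − 2·√163·2·cos(90°) = 167, so FK = √167.

Therefore, the length of FK = √167.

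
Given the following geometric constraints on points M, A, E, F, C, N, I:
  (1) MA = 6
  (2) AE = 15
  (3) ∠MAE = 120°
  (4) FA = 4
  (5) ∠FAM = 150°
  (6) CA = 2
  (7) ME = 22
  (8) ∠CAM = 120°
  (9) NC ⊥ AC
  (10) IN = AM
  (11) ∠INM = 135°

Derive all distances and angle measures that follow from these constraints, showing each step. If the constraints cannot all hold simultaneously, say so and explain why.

These constraints are not satisfiable: by the triangle inequality in triangle AME, (1) MA = 6 and (2) AE = 15 force ME ≤ 6 + 15 = 21, but (7) says ME = 22. No planar figure meets all of them, so nothing further can be derived.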